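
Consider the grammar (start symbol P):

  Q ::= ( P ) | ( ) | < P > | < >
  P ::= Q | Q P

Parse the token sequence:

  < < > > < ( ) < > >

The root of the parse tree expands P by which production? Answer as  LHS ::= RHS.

P ::= Q P

[P [Q < [P [Q < >]] >] [P [Q < [P [Q ( )] [P [Q < >]]] >]]]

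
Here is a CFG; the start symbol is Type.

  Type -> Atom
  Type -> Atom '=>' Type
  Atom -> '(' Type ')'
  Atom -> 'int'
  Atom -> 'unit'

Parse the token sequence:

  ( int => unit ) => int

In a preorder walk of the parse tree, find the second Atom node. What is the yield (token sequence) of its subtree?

[Type [Atom ( [Type [Atom int] => [Type [Atom unit]]] )] => [Type [Atom int]]]

int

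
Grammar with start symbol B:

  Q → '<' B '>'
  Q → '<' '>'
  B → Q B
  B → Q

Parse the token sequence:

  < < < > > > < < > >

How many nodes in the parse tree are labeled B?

5

[B [Q < [B [Q < [B [Q < >]] >]] >] [B [Q < [B [Q < >]] >]]]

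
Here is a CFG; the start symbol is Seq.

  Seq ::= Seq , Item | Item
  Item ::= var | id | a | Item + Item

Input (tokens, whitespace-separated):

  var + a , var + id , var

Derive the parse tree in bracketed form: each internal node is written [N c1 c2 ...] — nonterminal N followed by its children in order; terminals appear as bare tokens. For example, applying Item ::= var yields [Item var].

[Seq [Seq [Seq [Item [Item var] + [Item a]]] , [Item [Item var] + [Item id]]] , [Item var]]

Seq
Seq , Item
Seq , Item , Item
Item , Item , Item
Item + Item , Item , Item
var + Item , Item , Item
var + a , Item , Item
var + a , Item + Item , Item
var + a , var + Item , Item
var + a , var + id , Item
var + a , var + id , var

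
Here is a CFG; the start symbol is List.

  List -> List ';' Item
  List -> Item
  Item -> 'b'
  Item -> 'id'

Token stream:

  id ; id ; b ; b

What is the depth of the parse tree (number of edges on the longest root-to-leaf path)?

[List [List [List [List [Item id]] ; [Item id]] ; [Item b]] ; [Item b]]

5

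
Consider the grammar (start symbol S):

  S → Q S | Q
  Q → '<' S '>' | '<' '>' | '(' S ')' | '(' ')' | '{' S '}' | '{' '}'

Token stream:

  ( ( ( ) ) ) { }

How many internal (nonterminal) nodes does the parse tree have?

8

[S [Q ( [S [Q ( [S [Q ( )]] )]] )] [S [Q { }]]]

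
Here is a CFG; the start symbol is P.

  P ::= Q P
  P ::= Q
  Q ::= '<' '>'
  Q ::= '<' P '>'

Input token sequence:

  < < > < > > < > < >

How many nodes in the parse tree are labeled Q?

5

[P [Q < [P [Q < >] [P [Q < >]]] >] [P [Q < >] [P [Q < >]]]]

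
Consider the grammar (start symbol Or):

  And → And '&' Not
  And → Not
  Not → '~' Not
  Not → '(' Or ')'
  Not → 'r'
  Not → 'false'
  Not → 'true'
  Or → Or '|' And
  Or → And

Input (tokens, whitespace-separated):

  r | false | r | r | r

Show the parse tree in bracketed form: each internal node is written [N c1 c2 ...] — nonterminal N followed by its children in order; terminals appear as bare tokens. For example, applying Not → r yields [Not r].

[Or [Or [Or [Or [Or [And [Not r]]] | [And [Not false]]] | [And [Not r]]] | [And [Not r]]] | [And [Not r]]]

Or
Or | And
Or | And | And
Or | And | And | And
Or | And | And | And | And
And | And | And | And | And
Not | And | And | And | And
r | And | And | And | And
r | Not | And | And | And
r | false | And | And | And
r | false | Not | And | And
r | false | r | And | And
r | false | r | Not | And
r | false | r | r | And
r | false | r | r | Not
r | false | r | r | r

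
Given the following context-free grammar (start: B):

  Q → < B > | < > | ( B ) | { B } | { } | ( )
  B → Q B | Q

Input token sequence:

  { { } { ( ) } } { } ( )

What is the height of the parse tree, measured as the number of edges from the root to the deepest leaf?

7

[B [Q { [B [Q { }] [B [Q { [B [Q ( )]] }]]] }] [B [Q { }] [B [Q ( )]]]]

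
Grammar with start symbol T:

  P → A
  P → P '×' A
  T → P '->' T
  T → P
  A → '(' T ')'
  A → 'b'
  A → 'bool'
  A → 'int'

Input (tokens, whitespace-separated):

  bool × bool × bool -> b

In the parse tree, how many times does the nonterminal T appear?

[T [P [P [P [A bool]] × [A bool]] × [A bool]] -> [T [P [A b]]]]

2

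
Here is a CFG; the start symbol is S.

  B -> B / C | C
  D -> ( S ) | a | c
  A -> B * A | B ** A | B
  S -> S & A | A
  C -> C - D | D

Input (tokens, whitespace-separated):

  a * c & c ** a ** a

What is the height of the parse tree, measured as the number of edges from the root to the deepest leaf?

[S [S [A [B [C [D a]]] * [A [B [C [D c]]]]]] & [A [B [C [D c]]] ** [A [B [C [D a]]] ** [A [B [C [D a]]]]]]]

7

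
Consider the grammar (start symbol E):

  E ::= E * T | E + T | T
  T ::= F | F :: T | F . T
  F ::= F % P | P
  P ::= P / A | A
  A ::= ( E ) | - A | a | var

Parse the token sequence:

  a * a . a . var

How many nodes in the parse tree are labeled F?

[E [E [T [F [P [A a]]]]] * [T [F [P [A a]]] . [T [F [P [A a]]] . [T [F [P [A var]]]]]]]

4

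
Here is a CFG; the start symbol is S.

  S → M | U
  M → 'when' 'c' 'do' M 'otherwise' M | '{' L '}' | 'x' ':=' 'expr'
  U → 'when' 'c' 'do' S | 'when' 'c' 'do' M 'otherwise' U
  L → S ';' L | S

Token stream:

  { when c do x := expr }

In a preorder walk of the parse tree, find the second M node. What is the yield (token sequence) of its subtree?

[S [M { [L [S [U when c do [S [M x := expr]]]]] }]]

x := expr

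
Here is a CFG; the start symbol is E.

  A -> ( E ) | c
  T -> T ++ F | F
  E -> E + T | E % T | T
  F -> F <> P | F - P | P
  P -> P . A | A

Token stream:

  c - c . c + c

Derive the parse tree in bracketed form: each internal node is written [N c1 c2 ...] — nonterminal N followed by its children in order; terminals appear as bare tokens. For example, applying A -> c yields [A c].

[E [E [T [F [F [P [A c]]] - [P [P [A c]] . [A c]]]]] + [T [F [P [A c]]]]]

E
E + T
T + T
F + T
F - P + T
P - P + T
A - P + T
c - P + T
c - P . A + T
c - A . A + T
c - c . A + T
c - c . c + T
c - c . c + F
c - c . c + P
c - c . c + A
c - c . c + c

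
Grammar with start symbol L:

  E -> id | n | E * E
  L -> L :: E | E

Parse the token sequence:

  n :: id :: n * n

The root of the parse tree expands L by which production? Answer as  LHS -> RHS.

[L [L [L [E n]] :: [E id]] :: [E [E n] * [E n]]]

L -> L :: E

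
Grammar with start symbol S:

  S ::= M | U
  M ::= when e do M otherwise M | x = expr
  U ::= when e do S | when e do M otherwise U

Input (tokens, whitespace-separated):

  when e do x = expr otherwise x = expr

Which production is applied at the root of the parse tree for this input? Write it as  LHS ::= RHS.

S ::= M

[S [M when e do [M x = expr] otherwise [M x = expr]]]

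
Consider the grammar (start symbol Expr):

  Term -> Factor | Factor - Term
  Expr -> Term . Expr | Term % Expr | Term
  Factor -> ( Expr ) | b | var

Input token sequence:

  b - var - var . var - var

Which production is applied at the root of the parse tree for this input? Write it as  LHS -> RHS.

Expr -> Term . Expr

[Expr [Term [Factor b] - [Term [Factor var] - [Term [Factor var]]]] . [Expr [Term [Factor var] - [Term [Factor var]]]]]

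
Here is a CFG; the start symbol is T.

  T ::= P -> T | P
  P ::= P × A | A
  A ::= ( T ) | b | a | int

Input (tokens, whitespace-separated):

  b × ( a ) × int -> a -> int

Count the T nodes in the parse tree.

[T [P [P [P [A b]] × [A ( [T [P [A a]]] )]] × [A int]] -> [T [P [A a]] -> [T [P [A int]]]]]

4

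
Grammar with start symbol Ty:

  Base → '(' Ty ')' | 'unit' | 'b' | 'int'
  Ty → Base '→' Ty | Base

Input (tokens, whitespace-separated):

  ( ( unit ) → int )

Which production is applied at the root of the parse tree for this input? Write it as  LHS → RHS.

Ty → Base

[Ty [Base ( [Ty [Base ( [Ty [Base unit]] )] → [Ty [Base int]]] )]]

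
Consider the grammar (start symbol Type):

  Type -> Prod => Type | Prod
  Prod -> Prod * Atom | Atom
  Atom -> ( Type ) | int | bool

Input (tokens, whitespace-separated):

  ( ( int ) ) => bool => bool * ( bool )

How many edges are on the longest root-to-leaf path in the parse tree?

[Type [Prod [Atom ( [Type [Prod [Atom ( [Type [Prod [Atom int]]] )]]] )]] => [Type [Prod [Atom bool]] => [Type [Prod [Prod [Atom bool]] * [Atom ( [Type [Prod [Atom bool]]] )]]]]]

9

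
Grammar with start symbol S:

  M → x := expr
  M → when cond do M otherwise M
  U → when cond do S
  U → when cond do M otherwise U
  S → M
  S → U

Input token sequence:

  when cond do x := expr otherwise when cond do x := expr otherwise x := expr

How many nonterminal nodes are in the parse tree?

[S [M when cond do [M x := expr] otherwise [M when cond do [M x := expr] otherwise [M x := expr]]]]

6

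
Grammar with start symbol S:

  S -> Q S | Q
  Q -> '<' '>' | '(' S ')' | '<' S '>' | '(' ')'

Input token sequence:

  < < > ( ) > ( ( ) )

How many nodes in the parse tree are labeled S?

5

[S [Q < [S [Q < >] [S [Q ( )]]] >] [S [Q ( [S [Q ( )]] )]]]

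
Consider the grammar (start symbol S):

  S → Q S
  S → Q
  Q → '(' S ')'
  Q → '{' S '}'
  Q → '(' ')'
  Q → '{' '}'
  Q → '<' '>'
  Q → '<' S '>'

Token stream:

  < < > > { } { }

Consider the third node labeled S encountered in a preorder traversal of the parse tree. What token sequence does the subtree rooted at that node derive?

[S [Q < [S [Q < >]] >] [S [Q { }] [S [Q { }]]]]

{ } { }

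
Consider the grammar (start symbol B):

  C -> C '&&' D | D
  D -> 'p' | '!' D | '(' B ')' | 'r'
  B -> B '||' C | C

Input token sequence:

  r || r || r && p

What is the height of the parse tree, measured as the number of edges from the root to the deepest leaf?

5

[B [B [B [C [D r]]] || [C [D r]]] || [C [C [D r]] && [D p]]]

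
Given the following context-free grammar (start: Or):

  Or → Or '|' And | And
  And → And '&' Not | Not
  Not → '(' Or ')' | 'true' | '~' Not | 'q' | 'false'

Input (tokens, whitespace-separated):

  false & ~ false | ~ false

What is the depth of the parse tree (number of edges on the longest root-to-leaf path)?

5

[Or [Or [And [And [Not false]] & [Not ~ [Not false]]]] | [And [Not ~ [Not false]]]]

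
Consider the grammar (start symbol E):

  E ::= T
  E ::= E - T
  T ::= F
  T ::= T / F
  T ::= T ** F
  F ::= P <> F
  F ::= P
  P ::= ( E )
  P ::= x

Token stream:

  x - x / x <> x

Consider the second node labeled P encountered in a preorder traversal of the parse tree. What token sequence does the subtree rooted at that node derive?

[E [E [T [F [P x]]]] - [T [T [F [P x]]] / [F [P x] <> [F [P x]]]]]

x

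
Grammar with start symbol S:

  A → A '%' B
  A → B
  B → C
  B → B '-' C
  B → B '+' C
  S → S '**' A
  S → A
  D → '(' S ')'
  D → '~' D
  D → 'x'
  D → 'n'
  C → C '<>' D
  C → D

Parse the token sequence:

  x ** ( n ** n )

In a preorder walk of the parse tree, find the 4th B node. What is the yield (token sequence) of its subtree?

n

[S [S [A [B [C [D x]]]]] ** [A [B [C [D ( [S [S [A [B [C [D n]]]]] ** [A [B [C [D n]]]]] )]]]]]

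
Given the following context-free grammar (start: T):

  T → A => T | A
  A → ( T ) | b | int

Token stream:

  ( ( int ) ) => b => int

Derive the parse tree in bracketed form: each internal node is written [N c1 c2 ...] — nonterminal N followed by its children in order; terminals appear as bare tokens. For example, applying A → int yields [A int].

[T [A ( [T [A ( [T [A int]] )]] )] => [T [A b] => [T [A int]]]]

T
A => T
( T ) => T
( A ) => T
( ( T ) ) => T
( ( A ) ) => T
( ( int ) ) => T
( ( int ) ) => A => T
( ( int ) ) => b => T
( ( int ) ) => b => A
( ( int ) ) => b => int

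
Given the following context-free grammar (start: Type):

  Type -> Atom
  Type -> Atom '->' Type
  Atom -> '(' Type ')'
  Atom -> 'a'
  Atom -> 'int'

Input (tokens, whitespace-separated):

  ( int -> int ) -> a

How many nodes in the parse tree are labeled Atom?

4

[Type [Atom ( [Type [Atom int] -> [Type [Atom int]]] )] -> [Type [Atom a]]]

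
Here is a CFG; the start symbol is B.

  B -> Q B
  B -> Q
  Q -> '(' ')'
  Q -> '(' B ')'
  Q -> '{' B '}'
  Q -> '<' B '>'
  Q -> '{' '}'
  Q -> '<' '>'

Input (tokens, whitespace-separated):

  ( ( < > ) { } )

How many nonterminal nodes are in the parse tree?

[B [Q ( [B [Q ( [B [Q < >]] )] [B [Q { }]]] )]]

8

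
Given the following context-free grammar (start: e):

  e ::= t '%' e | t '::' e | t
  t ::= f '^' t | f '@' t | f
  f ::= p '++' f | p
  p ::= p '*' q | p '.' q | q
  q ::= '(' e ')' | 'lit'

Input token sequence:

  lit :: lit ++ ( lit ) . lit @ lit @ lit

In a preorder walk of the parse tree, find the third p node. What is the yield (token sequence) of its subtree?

( lit ) . lit

[e [t [f [p [q lit]]]] :: [e [t [f [p [q lit]] ++ [f [p [p [q ( [e [t [f [p [q lit]]]]] )]] . [q lit]]]] @ [t [f [p [q lit]]] @ [t [f [p [q lit]]]]]]]]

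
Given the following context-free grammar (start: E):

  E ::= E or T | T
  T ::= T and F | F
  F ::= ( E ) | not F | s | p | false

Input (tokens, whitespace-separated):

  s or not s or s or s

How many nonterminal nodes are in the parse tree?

13

[E [E [E [E [T [F s]]] or [T [F not [F s]]]] or [T [F s]]] or [T [F s]]]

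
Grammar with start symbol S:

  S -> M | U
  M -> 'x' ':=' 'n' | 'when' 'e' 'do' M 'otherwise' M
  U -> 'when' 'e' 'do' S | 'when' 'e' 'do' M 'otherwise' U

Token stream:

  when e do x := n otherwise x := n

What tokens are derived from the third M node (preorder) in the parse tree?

[S [M when e do [M x := n] otherwise [M x := n]]]

x := n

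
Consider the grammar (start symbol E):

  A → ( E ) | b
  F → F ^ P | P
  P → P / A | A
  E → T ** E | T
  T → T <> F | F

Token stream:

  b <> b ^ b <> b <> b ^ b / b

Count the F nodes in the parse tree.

6

[E [T [T [T [T [F [P [A b]]]] <> [F [F [P [A b]]] ^ [P [A b]]]] <> [F [P [A b]]]] <> [F [F [P [A b]]] ^ [P [P [A b]] / [A b]]]]]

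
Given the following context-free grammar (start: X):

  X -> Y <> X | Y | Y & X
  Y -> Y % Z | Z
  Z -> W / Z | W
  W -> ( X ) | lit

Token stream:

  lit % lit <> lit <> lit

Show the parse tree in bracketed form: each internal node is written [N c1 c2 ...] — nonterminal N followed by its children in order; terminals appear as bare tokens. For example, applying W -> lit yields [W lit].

X
Y <> X
Y % Z <> X
Z % Z <> X
W % Z <> X
lit % Z <> X
lit % W <> X
lit % lit <> X
lit % lit <> Y <> X
lit % lit <> Z <> X
lit % lit <> W <> X
lit % lit <> lit <> X
lit % lit <> lit <> Y
lit % lit <> lit <> Z
lit % lit <> lit <> W
lit % lit <> lit <> lit

[X [Y [Y [Z [W lit]]] % [Z [W lit]]] <> [X [Y [Z [W lit]]] <> [X [Y [Z [W lit]]]]]]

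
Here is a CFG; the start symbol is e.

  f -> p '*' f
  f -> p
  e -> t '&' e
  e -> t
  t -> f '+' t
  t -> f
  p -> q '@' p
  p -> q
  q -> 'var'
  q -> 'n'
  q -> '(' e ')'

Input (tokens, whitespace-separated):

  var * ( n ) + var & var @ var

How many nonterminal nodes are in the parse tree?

24

[e [t [f [p [q var]] * [f [p [q ( [e [t [f [p [q n]]]]] )]]]] + [t [f [p [q var]]]]] & [e [t [f [p [q var] @ [p [q var]]]]]]]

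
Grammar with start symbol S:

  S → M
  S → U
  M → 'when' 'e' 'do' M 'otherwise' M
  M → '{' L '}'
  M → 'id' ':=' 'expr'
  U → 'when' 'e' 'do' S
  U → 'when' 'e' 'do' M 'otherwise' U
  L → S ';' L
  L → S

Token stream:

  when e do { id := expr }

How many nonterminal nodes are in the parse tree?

[S [U when e do [S [M { [L [S [M id := expr]]] }]]]]

7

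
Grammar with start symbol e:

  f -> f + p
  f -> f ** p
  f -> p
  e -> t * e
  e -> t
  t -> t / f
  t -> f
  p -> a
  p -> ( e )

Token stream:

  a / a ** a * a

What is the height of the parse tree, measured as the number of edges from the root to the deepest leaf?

[e [t [t [f [p a]]] / [f [f [p a]] ** [p a]]] * [e [t [f [p a]]]]]

5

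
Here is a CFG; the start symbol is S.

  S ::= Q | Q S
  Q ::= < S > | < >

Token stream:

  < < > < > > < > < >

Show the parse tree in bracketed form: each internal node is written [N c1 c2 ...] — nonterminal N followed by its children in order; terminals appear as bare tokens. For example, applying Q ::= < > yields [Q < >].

[S [Q < [S [Q < >] [S [Q < >]]] >] [S [Q < >] [S [Q < >]]]]

S
Q S
< S > S
< Q S > S
< < > S > S
< < > Q > S
< < > < > > S
< < > < > > Q S
< < > < > > < > S
< < > < > > < > Q
< < > < > > < > < >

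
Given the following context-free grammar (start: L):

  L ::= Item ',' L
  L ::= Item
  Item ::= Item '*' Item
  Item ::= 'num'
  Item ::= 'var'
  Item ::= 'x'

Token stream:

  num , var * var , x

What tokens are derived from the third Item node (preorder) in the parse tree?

[L [Item num] , [L [Item [Item var] * [Item var]] , [L [Item x]]]]

var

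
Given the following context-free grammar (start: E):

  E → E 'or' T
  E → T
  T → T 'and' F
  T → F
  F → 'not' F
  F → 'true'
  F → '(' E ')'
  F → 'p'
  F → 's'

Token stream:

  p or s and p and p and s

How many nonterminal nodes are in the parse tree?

12

[E [E [T [F p]]] or [T [T [T [T [F s]] and [F p]] and [F p]] and [F s]]]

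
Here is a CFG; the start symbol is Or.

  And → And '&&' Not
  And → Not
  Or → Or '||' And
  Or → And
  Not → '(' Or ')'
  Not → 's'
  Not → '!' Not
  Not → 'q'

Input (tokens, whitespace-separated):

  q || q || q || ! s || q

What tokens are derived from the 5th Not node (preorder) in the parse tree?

s

[Or [Or [Or [Or [Or [And [Not q]]] || [And [Not q]]] || [And [Not q]]] || [And [Not ! [Not s]]]] || [And [Not q]]]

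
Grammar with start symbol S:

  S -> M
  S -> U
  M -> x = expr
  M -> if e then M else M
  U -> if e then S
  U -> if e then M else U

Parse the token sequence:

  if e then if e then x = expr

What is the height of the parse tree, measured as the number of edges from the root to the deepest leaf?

6

[S [U if e then [S [U if e then [S [M x = expr]]]]]]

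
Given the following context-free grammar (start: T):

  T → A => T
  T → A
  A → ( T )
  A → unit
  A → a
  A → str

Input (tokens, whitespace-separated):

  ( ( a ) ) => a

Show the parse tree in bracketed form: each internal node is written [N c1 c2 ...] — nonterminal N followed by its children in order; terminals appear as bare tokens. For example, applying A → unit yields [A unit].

T
A => T
( T ) => T
( A ) => T
( ( T ) ) => T
( ( A ) ) => T
( ( a ) ) => T
( ( a ) ) => A
( ( a ) ) => a

[T [A ( [T [A ( [T [A a]] )]] )] => [T [A a]]]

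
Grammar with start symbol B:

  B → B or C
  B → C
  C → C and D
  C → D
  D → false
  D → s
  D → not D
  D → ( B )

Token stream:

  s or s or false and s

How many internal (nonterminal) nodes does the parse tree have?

11

[B [B [B [C [D s]]] or [C [D s]]] or [C [C [D false]] and [D s]]]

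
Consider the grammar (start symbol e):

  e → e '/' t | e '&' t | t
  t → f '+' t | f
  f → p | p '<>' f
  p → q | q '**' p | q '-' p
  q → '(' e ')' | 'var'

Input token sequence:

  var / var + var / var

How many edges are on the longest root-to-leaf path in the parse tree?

7

[e [e [e [t [f [p [q var]]]]] / [t [f [p [q var]]] + [t [f [p [q var]]]]]] / [t [f [p [q var]]]]]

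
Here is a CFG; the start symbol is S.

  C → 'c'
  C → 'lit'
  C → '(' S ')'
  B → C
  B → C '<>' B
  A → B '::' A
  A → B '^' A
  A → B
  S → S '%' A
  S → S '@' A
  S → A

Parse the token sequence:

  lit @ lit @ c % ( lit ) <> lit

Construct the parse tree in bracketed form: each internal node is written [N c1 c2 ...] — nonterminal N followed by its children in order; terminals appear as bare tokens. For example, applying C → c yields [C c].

S
S % A
S @ A % A
S @ A @ A % A
A @ A @ A % A
B @ A @ A % A
C @ A @ A % A
lit @ A @ A % A
lit @ B @ A % A
lit @ C @ A % A
lit @ lit @ A % A
lit @ lit @ B % A
lit @ lit @ C % A
lit @ lit @ c % A
lit @ lit @ c % B
lit @ lit @ c % C <> B
lit @ lit @ c % ( S ) <> B
lit @ lit @ c % ( A ) <> B
lit @ lit @ c % ( B ) <> B
lit @ lit @ c % ( C ) <> B
lit @ lit @ c % ( lit ) <> B
lit @ lit @ c % ( lit ) <> C
lit @ lit @ c % ( lit ) <> lit

[S [S [S [S [A [B [C lit]]]] @ [A [B [C lit]]]] @ [A [B [C c]]]] % [A [B [C ( [S [A [B [C lit]]]] )] <> [B [C lit]]]]]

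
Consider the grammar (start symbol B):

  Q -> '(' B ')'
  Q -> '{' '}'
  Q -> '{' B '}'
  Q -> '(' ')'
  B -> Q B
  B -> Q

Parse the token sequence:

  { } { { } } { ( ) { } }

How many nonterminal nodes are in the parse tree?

[B [Q { }] [B [Q { [B [Q { }]] }] [B [Q { [B [Q ( )] [B [Q { }]]] }]]]]

12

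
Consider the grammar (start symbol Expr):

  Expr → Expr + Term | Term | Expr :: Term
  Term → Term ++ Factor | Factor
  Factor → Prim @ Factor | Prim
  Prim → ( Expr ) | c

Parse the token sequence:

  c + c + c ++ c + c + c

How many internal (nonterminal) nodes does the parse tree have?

23

[Expr [Expr [Expr [Expr [Expr [Term [Factor [Prim c]]]] + [Term [Factor [Prim c]]]] + [Term [Term [Factor [Prim c]]] ++ [Factor [Prim c]]]] + [Term [Factor [Prim c]]]] + [Term [Factor [Prim c]]]]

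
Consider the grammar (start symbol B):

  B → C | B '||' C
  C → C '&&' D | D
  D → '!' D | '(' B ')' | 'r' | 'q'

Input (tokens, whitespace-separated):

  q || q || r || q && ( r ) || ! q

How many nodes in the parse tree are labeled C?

[B [B [B [B [B [C [D q]]] || [C [D q]]] || [C [D r]]] || [C [C [D q]] && [D ( [B [C [D r]]] )]]] || [C [D ! [D q]]]]

7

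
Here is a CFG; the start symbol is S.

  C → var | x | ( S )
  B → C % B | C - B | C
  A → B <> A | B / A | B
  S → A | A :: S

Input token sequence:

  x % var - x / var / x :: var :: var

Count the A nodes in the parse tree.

5

[S [A [B [C x] % [B [C var] - [B [C x]]]] / [A [B [C var]] / [A [B [C x]]]]] :: [S [A [B [C var]]] :: [S [A [B [C var]]]]]]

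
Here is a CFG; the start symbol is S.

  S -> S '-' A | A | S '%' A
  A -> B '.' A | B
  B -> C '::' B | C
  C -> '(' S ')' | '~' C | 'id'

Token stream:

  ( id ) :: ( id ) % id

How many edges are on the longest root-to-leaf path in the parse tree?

[S [S [A [B [C ( [S [A [B [C id]]]] )] :: [B [C ( [S [A [B [C id]]]] )]]]]] % [A [B [C id]]]]

10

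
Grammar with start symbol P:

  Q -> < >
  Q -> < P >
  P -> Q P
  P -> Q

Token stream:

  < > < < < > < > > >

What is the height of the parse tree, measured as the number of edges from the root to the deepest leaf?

[P [Q < >] [P [Q < [P [Q < [P [Q < >] [P [Q < >]]] >]] >]]]

8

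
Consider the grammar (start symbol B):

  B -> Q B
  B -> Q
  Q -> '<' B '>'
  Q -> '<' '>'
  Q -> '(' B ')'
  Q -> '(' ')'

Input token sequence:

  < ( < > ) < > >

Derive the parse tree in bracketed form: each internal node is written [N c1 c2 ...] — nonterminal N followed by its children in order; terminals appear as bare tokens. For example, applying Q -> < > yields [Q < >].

[B [Q < [B [Q ( [B [Q < >]] )] [B [Q < >]]] >]]

B
Q
< B >
< Q B >
< ( B ) B >
< ( Q ) B >
< ( < > ) B >
< ( < > ) Q >
< ( < > ) < > >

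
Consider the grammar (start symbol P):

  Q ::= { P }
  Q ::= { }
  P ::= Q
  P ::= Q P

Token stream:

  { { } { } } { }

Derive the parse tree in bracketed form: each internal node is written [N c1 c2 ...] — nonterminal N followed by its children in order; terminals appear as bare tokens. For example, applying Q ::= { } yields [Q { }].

[P [Q { [P [Q { }] [P [Q { }]]] }] [P [Q { }]]]

P
Q P
{ P } P
{ Q P } P
{ { } P } P
{ { } Q } P
{ { } { } } P
{ { } { } } Q
{ { } { } } { }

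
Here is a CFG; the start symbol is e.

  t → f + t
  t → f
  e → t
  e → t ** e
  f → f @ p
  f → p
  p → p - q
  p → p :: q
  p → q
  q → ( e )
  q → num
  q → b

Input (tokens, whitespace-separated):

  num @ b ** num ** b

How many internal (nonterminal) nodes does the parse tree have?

[e [t [f [f [p [q num]]] @ [p [q b]]]] ** [e [t [f [p [q num]]]] ** [e [t [f [p [q b]]]]]]]

18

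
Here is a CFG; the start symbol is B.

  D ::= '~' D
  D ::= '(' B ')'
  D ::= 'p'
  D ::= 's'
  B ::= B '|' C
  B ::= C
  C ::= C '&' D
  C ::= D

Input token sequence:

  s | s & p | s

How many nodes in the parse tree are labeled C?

[B [B [B [C [D s]]] | [C [C [D s]] & [D p]]] | [C [D s]]]

4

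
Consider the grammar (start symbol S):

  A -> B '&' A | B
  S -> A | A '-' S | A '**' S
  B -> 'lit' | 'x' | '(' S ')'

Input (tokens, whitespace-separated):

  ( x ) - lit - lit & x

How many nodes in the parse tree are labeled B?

[S [A [B ( [S [A [B x]]] )]] - [S [A [B lit]] - [S [A [B lit] & [A [B x]]]]]]

5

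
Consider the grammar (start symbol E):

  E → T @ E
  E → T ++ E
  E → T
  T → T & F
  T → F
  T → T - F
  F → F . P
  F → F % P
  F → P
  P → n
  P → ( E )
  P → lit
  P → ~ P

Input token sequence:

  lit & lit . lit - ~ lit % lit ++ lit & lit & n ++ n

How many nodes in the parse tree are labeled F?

9

[E [T [T [T [F [P lit]]] & [F [F [P lit]] . [P lit]]] - [F [F [P ~ [P lit]]] % [P lit]]] ++ [E [T [T [T [F [P lit]]] & [F [P lit]]] & [F [P n]]] ++ [E [T [F [P n]]]]]]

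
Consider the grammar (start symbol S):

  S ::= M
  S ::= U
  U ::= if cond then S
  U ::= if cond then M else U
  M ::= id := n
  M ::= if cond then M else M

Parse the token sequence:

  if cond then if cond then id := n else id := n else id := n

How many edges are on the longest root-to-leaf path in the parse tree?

4

[S [M if cond then [M if cond then [M id := n] else [M id := n]] else [M id := n]]]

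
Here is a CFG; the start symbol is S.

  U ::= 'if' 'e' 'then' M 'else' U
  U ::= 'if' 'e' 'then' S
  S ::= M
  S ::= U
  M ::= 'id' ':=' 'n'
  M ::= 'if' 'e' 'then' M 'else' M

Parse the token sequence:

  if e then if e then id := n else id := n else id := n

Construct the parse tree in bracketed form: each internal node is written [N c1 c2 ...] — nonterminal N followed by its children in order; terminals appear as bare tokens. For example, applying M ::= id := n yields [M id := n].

S
M
if e then M else M
if e then if e then M else M else M
if e then if e then id := n else M else M
if e then if e then id := n else id := n else M
if e then if e then id := n else id := n else id := n

[S [M if e then [M if e then [M id := n] else [M id := n]] else [M id := n]]]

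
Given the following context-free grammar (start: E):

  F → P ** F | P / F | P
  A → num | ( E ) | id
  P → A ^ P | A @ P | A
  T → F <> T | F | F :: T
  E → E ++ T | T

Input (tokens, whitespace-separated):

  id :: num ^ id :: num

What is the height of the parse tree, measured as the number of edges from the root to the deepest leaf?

[E [T [F [P [A id]]] :: [T [F [P [A num] ^ [P [A id]]]] :: [T [F [P [A num]]]]]]]

7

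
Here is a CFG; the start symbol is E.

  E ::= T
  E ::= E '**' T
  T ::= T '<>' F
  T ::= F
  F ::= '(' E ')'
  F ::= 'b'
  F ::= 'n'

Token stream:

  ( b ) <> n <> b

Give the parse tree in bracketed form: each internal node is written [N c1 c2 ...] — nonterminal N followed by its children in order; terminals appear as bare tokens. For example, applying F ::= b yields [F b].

E
T
T <> F
T <> F <> F
F <> F <> F
( E ) <> F <> F
( T ) <> F <> F
( F ) <> F <> F
( b ) <> F <> F
( b ) <> n <> F
( b ) <> n <> b

[E [T [T [T [F ( [E [T [F b]]] )]] <> [F n]] <> [F b]]]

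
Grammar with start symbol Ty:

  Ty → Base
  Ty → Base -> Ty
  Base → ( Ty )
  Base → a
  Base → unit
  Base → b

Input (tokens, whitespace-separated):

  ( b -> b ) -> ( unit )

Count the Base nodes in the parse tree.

[Ty [Base ( [Ty [Base b] -> [Ty [Base b]]] )] -> [Ty [Base ( [Ty [Base unit]] )]]]

5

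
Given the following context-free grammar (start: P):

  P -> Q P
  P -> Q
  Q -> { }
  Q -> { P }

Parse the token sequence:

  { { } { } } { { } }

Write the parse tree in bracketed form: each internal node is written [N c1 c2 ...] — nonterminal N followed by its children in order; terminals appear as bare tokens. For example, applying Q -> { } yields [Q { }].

[P [Q { [P [Q { }] [P [Q { }]]] }] [P [Q { [P [Q { }]] }]]]

P
Q P
{ P } P
{ Q P } P
{ { } P } P
{ { } Q } P
{ { } { } } P
{ { } { } } Q
{ { } { } } { P }
{ { } { } } { Q }
{ { } { } } { { } }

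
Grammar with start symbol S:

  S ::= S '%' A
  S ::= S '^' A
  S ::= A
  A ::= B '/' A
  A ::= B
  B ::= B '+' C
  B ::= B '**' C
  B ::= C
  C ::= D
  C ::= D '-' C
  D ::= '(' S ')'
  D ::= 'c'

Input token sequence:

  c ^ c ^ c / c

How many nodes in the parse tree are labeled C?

4

[S [S [S [A [B [C [D c]]]]] ^ [A [B [C [D c]]]]] ^ [A [B [C [D c]]] / [A [B [C [D c]]]]]]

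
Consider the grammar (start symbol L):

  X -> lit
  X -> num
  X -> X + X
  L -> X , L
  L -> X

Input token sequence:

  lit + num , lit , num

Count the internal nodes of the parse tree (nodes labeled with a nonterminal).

8

[L [X [X lit] + [X num]] , [L [X lit] , [L [X num]]]]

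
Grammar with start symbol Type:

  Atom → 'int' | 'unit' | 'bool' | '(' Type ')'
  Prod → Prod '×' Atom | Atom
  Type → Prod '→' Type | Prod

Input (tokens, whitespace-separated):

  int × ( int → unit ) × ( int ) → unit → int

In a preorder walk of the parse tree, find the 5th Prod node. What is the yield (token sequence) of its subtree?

[Type [Prod [Prod [Prod [Atom int]] × [Atom ( [Type [Prod [Atom int]] → [Type [Prod [Atom unit]]]] )]] × [Atom ( [Type [Prod [Atom int]]] )]] → [Type [Prod [Atom unit]] → [Type [Prod [Atom int]]]]]

unit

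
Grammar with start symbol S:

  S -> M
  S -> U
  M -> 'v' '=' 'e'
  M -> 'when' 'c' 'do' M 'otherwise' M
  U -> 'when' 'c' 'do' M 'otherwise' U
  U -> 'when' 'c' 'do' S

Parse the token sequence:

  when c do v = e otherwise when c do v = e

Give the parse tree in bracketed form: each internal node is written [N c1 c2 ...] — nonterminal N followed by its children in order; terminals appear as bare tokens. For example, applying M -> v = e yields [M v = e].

S
U
when c do M otherwise U
when c do v = e otherwise U
when c do v = e otherwise when c do S
when c do v = e otherwise when c do M
when c do v = e otherwise when c do v = e

[S [U when c do [M v = e] otherwise [U when c do [S [M v = e]]]]]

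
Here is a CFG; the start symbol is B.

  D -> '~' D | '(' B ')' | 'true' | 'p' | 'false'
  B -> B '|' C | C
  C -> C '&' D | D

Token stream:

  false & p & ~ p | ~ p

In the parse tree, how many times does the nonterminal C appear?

4

[B [B [C [C [C [D false]] & [D p]] & [D ~ [D p]]]] | [C [D ~ [D p]]]]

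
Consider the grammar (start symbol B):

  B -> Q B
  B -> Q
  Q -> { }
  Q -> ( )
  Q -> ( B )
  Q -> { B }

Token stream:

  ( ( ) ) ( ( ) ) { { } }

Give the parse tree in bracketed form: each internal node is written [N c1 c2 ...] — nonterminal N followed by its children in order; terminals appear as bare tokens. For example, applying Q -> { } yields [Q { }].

[B [Q ( [B [Q ( )]] )] [B [Q ( [B [Q ( )]] )] [B [Q { [B [Q { }]] }]]]]

B
Q B
( B ) B
( Q ) B
( ( ) ) B
( ( ) ) Q B
( ( ) ) ( B ) B
( ( ) ) ( Q ) B
( ( ) ) ( ( ) ) B
( ( ) ) ( ( ) ) Q
( ( ) ) ( ( ) ) { B }
( ( ) ) ( ( ) ) { Q }
( ( ) ) ( ( ) ) { { } }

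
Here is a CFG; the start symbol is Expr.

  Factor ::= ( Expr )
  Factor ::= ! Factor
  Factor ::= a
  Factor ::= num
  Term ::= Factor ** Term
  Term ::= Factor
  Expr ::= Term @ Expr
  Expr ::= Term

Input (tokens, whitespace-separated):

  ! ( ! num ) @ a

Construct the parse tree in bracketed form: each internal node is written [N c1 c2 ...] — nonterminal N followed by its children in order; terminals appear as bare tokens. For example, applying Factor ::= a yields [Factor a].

Expr
Term @ Expr
Factor @ Expr
! Factor @ Expr
! ( Expr ) @ Expr
! ( Term ) @ Expr
! ( Factor ) @ Expr
! ( ! Factor ) @ Expr
! ( ! num ) @ Expr
! ( ! num ) @ Term
! ( ! num ) @ Factor
! ( ! num ) @ a

[Expr [Term [Factor ! [Factor ( [Expr [Term [Factor ! [Factor num]]]] )]]] @ [Expr [Term [Factor a]]]]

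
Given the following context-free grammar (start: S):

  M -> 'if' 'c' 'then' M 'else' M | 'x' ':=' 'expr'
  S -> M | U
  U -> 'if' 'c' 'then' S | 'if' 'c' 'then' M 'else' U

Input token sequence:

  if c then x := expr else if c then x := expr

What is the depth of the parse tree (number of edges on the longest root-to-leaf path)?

[S [U if c then [M x := expr] else [U if c then [S [M x := expr]]]]]

5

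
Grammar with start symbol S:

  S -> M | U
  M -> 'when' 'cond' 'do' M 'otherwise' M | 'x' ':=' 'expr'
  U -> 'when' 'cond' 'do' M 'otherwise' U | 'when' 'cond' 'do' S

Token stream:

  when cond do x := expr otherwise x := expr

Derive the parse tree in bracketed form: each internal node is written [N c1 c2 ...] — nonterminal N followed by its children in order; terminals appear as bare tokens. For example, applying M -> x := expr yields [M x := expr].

S
M
when cond do M otherwise M
when cond do x := expr otherwise M
when cond do x := expr otherwise x := expr

[S [M when cond do [M x := expr] otherwise [M x := expr]]]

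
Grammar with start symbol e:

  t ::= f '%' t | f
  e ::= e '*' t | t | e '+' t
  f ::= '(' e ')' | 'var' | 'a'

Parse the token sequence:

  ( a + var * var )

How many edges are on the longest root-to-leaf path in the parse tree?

8

[e [t [f ( [e [e [e [t [f a]]] + [t [f var]]] * [t [f var]]] )]]]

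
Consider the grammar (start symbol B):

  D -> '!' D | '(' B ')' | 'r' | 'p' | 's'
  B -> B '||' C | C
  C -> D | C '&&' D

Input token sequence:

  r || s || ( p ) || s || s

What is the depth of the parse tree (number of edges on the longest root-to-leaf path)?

[B [B [B [B [B [C [D r]]] || [C [D s]]] || [C [D ( [B [C [D p]]] )]]] || [C [D s]]] || [C [D s]]]

8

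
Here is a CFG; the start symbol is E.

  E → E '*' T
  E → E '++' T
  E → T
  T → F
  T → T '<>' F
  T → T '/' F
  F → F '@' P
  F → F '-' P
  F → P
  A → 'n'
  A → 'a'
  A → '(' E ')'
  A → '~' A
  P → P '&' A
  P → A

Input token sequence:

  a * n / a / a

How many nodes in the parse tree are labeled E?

[E [E [T [F [P [A a]]]]] * [T [T [T [F [P [A n]]]] / [F [P [A a]]]] / [F [P [A a]]]]]

2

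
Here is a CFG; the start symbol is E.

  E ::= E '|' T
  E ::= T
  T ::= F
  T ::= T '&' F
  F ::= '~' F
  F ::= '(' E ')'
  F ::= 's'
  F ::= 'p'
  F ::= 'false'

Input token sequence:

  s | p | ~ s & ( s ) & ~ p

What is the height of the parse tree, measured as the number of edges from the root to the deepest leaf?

7

[E [E [E [T [F s]]] | [T [F p]]] | [T [T [T [F ~ [F s]]] & [F ( [E [T [F s]]] )]] & [F ~ [F p]]]]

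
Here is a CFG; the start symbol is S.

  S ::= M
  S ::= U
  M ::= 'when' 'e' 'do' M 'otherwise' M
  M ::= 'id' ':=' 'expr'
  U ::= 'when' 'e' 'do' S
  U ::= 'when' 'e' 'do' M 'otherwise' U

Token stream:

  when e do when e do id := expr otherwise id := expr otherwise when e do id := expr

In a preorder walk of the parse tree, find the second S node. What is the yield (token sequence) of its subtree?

[S [U when e do [M when e do [M id := expr] otherwise [M id := expr]] otherwise [U when e do [S [M id := expr]]]]]

id := expr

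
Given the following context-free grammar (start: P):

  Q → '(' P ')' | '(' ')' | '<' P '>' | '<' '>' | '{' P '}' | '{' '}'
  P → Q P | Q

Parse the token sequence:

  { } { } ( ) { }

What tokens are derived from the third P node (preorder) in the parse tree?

( ) { }

[P [Q { }] [P [Q { }] [P [Q ( )] [P [Q { }]]]]]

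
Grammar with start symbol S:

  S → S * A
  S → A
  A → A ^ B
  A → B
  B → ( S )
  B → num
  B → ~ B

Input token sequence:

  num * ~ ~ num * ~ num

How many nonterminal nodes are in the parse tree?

12

[S [S [S [A [B num]]] * [A [B ~ [B ~ [B num]]]]] * [A [B ~ [B num]]]]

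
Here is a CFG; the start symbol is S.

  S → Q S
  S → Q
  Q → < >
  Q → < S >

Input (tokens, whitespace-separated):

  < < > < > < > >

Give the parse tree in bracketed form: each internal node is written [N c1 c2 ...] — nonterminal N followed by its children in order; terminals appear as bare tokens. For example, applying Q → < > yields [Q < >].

S
Q
< S >
< Q S >
< < > S >
< < > Q S >
< < > < > S >
< < > < > Q >
< < > < > < > >

[S [Q < [S [Q < >] [S [Q < >] [S [Q < >]]]] >]]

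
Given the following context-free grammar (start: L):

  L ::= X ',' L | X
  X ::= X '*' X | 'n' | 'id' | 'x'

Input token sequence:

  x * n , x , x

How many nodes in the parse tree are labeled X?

5

[L [X [X x] * [X n]] , [L [X x] , [L [X x]]]]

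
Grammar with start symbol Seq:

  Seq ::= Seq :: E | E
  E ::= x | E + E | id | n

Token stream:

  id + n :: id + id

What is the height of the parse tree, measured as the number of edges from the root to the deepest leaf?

4

[Seq [Seq [E [E id] + [E n]]] :: [E [E id] + [E id]]]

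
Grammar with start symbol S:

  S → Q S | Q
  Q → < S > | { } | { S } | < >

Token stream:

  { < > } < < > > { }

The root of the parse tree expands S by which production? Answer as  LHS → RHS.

[S [Q { [S [Q < >]] }] [S [Q < [S [Q < >]] >] [S [Q { }]]]]

S → Q S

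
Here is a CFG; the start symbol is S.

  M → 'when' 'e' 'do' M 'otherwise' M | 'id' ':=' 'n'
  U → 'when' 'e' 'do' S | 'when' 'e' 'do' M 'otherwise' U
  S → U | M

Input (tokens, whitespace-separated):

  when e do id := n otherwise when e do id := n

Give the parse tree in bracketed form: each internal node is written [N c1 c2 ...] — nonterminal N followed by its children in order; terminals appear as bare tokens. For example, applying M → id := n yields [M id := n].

S
U
when e do M otherwise U
when e do id := n otherwise U
when e do id := n otherwise when e do S
when e do id := n otherwise when e do M
when e do id := n otherwise when e do id := n

[S [U when e do [M id := n] otherwise [U when e do [S [M id := n]]]]]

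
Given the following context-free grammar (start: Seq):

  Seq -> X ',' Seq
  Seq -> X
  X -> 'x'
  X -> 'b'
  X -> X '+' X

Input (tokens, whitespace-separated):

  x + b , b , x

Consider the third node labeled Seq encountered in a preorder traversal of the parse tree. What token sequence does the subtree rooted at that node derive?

[Seq [X [X x] + [X b]] , [Seq [X b] , [Seq [X x]]]]

x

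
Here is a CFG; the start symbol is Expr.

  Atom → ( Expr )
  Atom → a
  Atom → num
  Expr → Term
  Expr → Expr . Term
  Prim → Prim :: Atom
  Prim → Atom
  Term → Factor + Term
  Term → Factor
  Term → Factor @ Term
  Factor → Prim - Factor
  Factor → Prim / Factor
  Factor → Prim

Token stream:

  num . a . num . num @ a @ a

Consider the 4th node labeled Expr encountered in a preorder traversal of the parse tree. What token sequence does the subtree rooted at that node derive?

[Expr [Expr [Expr [Expr [Term [Factor [Prim [Atom num]]]]] . [Term [Factor [Prim [Atom a]]]]] . [Term [Factor [Prim [Atom num]]]]] . [Term [Factor [Prim [Atom num]]] @ [Term [Factor [Prim [Atom a]]] @ [Term [Factor [Prim [Atom a]]]]]]]

num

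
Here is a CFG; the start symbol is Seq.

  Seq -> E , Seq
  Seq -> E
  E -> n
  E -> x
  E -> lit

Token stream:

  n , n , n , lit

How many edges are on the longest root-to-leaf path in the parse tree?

[Seq [E n] , [Seq [E n] , [Seq [E n] , [Seq [E lit]]]]]

5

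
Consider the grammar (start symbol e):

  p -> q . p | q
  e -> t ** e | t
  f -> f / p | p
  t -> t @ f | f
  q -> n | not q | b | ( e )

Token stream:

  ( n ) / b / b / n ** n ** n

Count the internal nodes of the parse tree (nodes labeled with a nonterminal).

29

[e [t [f [f [f [f [p [q ( [e [t [f [p [q n]]]]] )]]] / [p [q b]]] / [p [q b]]] / [p [q n]]]] ** [e [t [f [p [q n]]]] ** [e [t [f [p [q n]]]]]]]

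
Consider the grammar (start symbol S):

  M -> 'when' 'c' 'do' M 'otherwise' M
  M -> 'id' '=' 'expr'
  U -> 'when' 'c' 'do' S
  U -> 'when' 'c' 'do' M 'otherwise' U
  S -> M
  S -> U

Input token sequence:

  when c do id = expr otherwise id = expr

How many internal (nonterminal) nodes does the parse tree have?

4

[S [M when c do [M id = expr] otherwise [M id = expr]]]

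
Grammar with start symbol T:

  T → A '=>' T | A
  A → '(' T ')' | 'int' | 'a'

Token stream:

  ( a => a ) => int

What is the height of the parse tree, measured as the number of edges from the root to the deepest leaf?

5

[T [A ( [T [A a] => [T [A a]]] )] => [T [A int]]]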